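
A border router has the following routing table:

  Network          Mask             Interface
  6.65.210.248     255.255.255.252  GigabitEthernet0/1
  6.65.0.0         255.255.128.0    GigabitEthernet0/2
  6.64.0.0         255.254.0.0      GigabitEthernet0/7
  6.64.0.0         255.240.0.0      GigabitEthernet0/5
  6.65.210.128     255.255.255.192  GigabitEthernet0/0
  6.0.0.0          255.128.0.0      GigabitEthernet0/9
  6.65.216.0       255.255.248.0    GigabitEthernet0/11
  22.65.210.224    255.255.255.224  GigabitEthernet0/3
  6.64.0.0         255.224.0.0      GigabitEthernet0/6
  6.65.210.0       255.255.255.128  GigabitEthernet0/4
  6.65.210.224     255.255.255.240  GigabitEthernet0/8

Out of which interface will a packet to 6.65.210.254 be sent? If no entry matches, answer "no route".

Routes whose prefix contains 6.65.210.254:
  6.0.0.0/9 (6.0.0.0 - 6.127.255.255) -> GigabitEthernet0/9
  6.64.0.0/11 (6.64.0.0 - 6.95.255.255) -> GigabitEthernet0/6
  6.64.0.0/12 (6.64.0.0 - 6.79.255.255) -> GigabitEthernet0/5
  6.64.0.0/15 (6.64.0.0 - 6.65.255.255) -> GigabitEthernet0/7
More-specific entries that do NOT match:
  6.65.210.248/30 (6.65.210.248 - 6.65.210.251) does not contain 6.65.210.254
  6.65.210.224/28 (6.65.210.224 - 6.65.210.239) does not contain 6.65.210.254
  22.65.210.224/27 (22.65.210.224 - 22.65.210.255) does not contain 6.65.210.254
  6.65.210.128/26 (6.65.210.128 - 6.65.210.191) does not contain 6.65.210.254
  6.65.210.0/25 (6.65.210.0 - 6.65.210.127) does not contain 6.65.210.254
  6.65.216.0/21 (6.65.216.0 - 6.65.223.255) does not contain 6.65.210.254
  6.65.0.0/17 (6.65.0.0 - 6.65.127.255) does not contain 6.65.210.254
Longest matching prefix is /15 -> interface GigabitEthernet0/7.

GigabitEthernet0/7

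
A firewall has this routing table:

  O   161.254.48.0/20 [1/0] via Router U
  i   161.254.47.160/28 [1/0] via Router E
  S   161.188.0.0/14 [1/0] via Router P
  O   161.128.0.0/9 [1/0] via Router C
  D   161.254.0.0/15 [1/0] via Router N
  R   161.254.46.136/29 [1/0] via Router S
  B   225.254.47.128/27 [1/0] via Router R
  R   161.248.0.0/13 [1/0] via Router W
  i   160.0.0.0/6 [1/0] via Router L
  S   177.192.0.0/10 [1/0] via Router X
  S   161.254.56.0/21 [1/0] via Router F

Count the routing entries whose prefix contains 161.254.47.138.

4

Prefixes containing 161.254.47.138:
  160.0.0.0/6 (160.0.0.0 - 163.255.255.255)
  161.128.0.0/9 (161.128.0.0 - 161.255.255.255)
  161.248.0.0/13 (161.248.0.0 - 161.255.255.255)
  161.254.0.0/15 (161.254.0.0 - 161.255.255.255)
Total matching entries: 4.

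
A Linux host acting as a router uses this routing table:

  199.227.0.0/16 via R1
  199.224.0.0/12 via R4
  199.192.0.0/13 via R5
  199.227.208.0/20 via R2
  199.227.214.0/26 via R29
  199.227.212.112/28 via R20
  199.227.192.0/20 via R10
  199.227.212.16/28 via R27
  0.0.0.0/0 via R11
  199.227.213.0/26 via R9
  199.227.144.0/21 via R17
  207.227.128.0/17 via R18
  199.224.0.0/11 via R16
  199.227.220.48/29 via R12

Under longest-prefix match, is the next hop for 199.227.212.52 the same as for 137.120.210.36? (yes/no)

199.227.212.52: longest match 199.227.208.0/20 -> R2
137.120.210.36: longest match 0.0.0.0/0 -> R11

no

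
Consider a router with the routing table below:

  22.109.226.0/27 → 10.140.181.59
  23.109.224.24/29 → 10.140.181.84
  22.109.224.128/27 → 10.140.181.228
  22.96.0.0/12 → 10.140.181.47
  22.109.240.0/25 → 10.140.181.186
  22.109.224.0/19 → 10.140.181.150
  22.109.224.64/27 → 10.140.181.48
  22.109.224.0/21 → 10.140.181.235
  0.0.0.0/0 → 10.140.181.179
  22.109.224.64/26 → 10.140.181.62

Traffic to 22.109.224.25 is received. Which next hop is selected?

Routes whose prefix contains 22.109.224.25:
  0.0.0.0/0 (default, matches everything) -> 10.140.181.179
  22.96.0.0/12 (22.96.0.0 - 22.111.255.255) -> 10.140.181.47
  22.109.224.0/19 (22.109.224.0 - 22.109.255.255) -> 10.140.181.150
  22.109.224.0/21 (22.109.224.0 - 22.109.231.255) -> 10.140.181.235
More-specific entries that do NOT match:
  23.109.224.24/29 (23.109.224.24 - 23.109.224.31) does not contain 22.109.224.25
  22.109.226.0/27 (22.109.226.0 - 22.109.226.31) does not contain 22.109.224.25
  22.109.224.128/27 (22.109.224.128 - 22.109.224.159) does not contain 22.109.224.25
  22.109.224.64/27 (22.109.224.64 - 22.109.224.95) does not contain 22.109.224.25
  22.109.224.64/26 (22.109.224.64 - 22.109.224.127) does not contain 22.109.224.25
  22.109.240.0/25 (22.109.240.0 - 22.109.240.127) does not contain 22.109.224.25
Longest matching prefix is /21 -> next hop 10.140.181.235.

10.140.181.235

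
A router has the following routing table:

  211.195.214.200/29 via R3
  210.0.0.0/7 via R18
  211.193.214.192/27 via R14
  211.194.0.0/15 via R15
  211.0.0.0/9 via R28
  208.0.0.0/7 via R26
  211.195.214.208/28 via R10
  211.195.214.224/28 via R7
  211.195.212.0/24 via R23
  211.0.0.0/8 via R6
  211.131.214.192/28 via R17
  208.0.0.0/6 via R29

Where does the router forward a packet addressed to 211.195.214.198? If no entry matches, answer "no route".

Routes whose prefix contains 211.195.214.198:
  208.0.0.0/6 (208.0.0.0 - 211.255.255.255) -> R29
  210.0.0.0/7 (210.0.0.0 - 211.255.255.255) -> R18
  211.0.0.0/8 (211.0.0.0 - 211.255.255.255) -> R6
  211.194.0.0/15 (211.194.0.0 - 211.195.255.255) -> R15
More-specific entries that do NOT match:
  211.195.214.200/29 (211.195.214.200 - 211.195.214.207) does not contain 211.195.214.198
  211.195.214.208/28 (211.195.214.208 - 211.195.214.223) does not contain 211.195.214.198
  211.195.214.224/28 (211.195.214.224 - 211.195.214.239) does not contain 211.195.214.198
  211.131.214.192/28 (211.131.214.192 - 211.131.214.207) does not contain 211.195.214.198
  211.193.214.192/27 (211.193.214.192 - 211.193.214.223) does not contain 211.195.214.198
  211.195.212.0/24 (211.195.212.0 - 211.195.212.255) does not contain 211.195.214.198
Longest matching prefix is /15 -> next hop R15.

R15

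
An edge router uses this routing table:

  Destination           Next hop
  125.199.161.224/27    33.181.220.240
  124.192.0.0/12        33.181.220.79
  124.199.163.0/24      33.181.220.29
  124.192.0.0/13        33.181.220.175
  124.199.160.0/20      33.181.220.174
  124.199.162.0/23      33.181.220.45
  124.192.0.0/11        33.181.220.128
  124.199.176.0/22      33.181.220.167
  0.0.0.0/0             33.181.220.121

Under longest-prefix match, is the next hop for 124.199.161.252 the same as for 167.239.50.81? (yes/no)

no

124.199.161.252: longest match 124.199.160.0/20 -> 33.181.220.174
167.239.50.81: longest match 0.0.0.0/0 -> 33.181.220.121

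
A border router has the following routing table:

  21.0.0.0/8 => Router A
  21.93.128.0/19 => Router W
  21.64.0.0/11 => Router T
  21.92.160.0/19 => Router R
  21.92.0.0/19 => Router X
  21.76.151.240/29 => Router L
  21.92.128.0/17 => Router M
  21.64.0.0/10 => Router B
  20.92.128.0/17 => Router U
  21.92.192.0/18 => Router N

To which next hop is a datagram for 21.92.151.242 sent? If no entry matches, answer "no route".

Routes whose prefix contains 21.92.151.242:
  21.0.0.0/8 (21.0.0.0 - 21.255.255.255) -> Router A
  21.64.0.0/10 (21.64.0.0 - 21.127.255.255) -> Router B
  21.64.0.0/11 (21.64.0.0 - 21.95.255.255) -> Router T
  21.92.128.0/17 (21.92.128.0 - 21.92.255.255) -> Router M
More-specific entries that do NOT match:
  21.76.151.240/29 (21.76.151.240 - 21.76.151.247) does not contain 21.92.151.242
  21.93.128.0/19 (21.93.128.0 - 21.93.159.255) does not contain 21.92.151.242
  21.92.160.0/19 (21.92.160.0 - 21.92.191.255) does not contain 21.92.151.242
  21.92.0.0/19 (21.92.0.0 - 21.92.31.255) does not contain 21.92.151.242
  21.92.192.0/18 (21.92.192.0 - 21.92.255.255) does not contain 21.92.151.242
Longest matching prefix is /17 -> next hop Router M.

Router M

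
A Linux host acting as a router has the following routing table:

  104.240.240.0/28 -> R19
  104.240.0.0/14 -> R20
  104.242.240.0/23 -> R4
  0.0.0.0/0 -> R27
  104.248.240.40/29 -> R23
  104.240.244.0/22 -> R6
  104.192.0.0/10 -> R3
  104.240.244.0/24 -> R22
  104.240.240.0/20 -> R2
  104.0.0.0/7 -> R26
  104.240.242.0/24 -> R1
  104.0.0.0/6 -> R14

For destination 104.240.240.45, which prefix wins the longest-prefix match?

104.240.240.0/20

Entries matching 104.240.240.45:
  0.0.0.0/0 (default, matches everything)
  104.0.0.0/6 (104.0.0.0 - 107.255.255.255)
  104.0.0.0/7 (104.0.0.0 - 105.255.255.255)
  104.192.0.0/10 (104.192.0.0 - 104.255.255.255)
  104.240.0.0/14 (104.240.0.0 - 104.243.255.255)
  104.240.240.0/20 (104.240.240.0 - 104.240.255.255)
Most specific is 104.240.240.0/20.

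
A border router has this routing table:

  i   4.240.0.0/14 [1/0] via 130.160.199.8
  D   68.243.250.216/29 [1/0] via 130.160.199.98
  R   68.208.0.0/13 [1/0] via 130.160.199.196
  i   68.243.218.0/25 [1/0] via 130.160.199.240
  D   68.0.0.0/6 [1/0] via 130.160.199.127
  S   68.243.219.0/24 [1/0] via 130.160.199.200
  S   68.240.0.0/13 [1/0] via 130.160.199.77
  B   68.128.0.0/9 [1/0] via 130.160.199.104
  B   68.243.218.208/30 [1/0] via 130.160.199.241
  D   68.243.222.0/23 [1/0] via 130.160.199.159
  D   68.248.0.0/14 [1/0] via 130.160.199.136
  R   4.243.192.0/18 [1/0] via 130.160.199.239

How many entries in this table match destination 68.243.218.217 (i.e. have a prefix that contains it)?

3

Prefixes containing 68.243.218.217:
  68.0.0.0/6 (68.0.0.0 - 71.255.255.255)
  68.128.0.0/9 (68.128.0.0 - 68.255.255.255)
  68.240.0.0/13 (68.240.0.0 - 68.247.255.255)
Total matching entries: 3.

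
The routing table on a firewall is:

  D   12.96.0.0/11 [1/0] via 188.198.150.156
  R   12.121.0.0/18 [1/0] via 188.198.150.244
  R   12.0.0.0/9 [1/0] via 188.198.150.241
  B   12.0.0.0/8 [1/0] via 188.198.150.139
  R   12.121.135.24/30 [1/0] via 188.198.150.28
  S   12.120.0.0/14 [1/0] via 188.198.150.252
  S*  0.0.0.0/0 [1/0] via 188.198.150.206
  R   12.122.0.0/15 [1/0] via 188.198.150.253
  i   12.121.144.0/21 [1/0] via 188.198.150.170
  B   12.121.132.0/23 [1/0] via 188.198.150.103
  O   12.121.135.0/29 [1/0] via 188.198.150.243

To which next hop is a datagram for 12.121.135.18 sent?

188.198.150.252

Routes whose prefix contains 12.121.135.18:
  0.0.0.0/0 (default, matches everything) -> 188.198.150.206
  12.0.0.0/8 (12.0.0.0 - 12.255.255.255) -> 188.198.150.139
  12.0.0.0/9 (12.0.0.0 - 12.127.255.255) -> 188.198.150.241
  12.96.0.0/11 (12.96.0.0 - 12.127.255.255) -> 188.198.150.156
  12.120.0.0/14 (12.120.0.0 - 12.123.255.255) -> 188.198.150.252
More-specific entries that do NOT match:
  12.121.135.24/30 (12.121.135.24 - 12.121.135.27) does not contain 12.121.135.18
  12.121.135.0/29 (12.121.135.0 - 12.121.135.7) does not contain 12.121.135.18
  12.121.132.0/23 (12.121.132.0 - 12.121.133.255) does not contain 12.121.135.18
  12.121.144.0/21 (12.121.144.0 - 12.121.151.255) does not contain 12.121.135.18
  12.121.0.0/18 (12.121.0.0 - 12.121.63.255) does not contain 12.121.135.18
  12.122.0.0/15 (12.122.0.0 - 12.123.255.255) does not contain 12.121.135.18
Longest matching prefix is /14 -> next hop 188.198.150.252.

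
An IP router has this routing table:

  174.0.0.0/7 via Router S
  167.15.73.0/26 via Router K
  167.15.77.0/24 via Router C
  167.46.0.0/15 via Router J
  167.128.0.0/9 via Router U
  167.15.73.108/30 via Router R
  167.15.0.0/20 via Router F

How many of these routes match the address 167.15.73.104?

0

No listed prefix contains 167.15.73.104.
Total matching entries: 0.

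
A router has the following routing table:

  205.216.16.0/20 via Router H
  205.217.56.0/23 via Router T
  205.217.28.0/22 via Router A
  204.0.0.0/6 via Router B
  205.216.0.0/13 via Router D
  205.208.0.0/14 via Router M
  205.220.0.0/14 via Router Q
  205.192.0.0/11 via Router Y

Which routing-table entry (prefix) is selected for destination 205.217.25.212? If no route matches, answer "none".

Entries matching 205.217.25.212:
  204.0.0.0/6 (204.0.0.0 - 207.255.255.255)
  205.192.0.0/11 (205.192.0.0 - 205.223.255.255)
  205.216.0.0/13 (205.216.0.0 - 205.223.255.255)
Most specific is 205.216.0.0/13.

205.216.0.0/13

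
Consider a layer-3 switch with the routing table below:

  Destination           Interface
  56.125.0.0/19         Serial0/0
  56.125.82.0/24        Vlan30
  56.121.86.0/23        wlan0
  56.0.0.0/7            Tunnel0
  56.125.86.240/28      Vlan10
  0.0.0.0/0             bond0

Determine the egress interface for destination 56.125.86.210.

Tunnel0

Routes whose prefix contains 56.125.86.210:
  0.0.0.0/0 (default, matches everything) -> bond0
  56.0.0.0/7 (56.0.0.0 - 57.255.255.255) -> Tunnel0
More-specific entries that do NOT match:
  56.125.86.240/28 (56.125.86.240 - 56.125.86.255) does not contain 56.125.86.210
  56.125.82.0/24 (56.125.82.0 - 56.125.82.255) does not contain 56.125.86.210
  56.121.86.0/23 (56.121.86.0 - 56.121.87.255) does not contain 56.125.86.210
  56.125.0.0/19 (56.125.0.0 - 56.125.31.255) does not contain 56.125.86.210
Longest matching prefix is /7 -> interface Tunnel0.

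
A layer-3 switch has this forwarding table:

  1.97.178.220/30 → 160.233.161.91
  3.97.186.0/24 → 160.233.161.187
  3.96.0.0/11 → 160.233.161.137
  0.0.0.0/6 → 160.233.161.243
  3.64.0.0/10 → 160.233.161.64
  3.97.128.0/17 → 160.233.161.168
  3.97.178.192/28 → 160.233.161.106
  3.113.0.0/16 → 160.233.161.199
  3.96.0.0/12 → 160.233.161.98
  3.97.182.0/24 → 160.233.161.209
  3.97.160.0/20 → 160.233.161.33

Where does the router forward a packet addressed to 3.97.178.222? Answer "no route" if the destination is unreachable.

160.233.161.168

Routes whose prefix contains 3.97.178.222:
  0.0.0.0/6 (0.0.0.0 - 3.255.255.255) -> 160.233.161.243
  3.64.0.0/10 (3.64.0.0 - 3.127.255.255) -> 160.233.161.64
  3.96.0.0/11 (3.96.0.0 - 3.127.255.255) -> 160.233.161.137
  3.96.0.0/12 (3.96.0.0 - 3.111.255.255) -> 160.233.161.98
  3.97.128.0/17 (3.97.128.0 - 3.97.255.255) -> 160.233.161.168
More-specific entries that do NOT match:
  1.97.178.220/30 (1.97.178.220 - 1.97.178.223) does not contain 3.97.178.222
  3.97.178.192/28 (3.97.178.192 - 3.97.178.207) does not contain 3.97.178.222
  3.97.186.0/24 (3.97.186.0 - 3.97.186.255) does not contain 3.97.178.222
  3.97.182.0/24 (3.97.182.0 - 3.97.182.255) does not contain 3.97.178.222
  3.97.160.0/20 (3.97.160.0 - 3.97.175.255) does not contain 3.97.178.222
Longest matching prefix is /17 -> next hop 160.233.161.168.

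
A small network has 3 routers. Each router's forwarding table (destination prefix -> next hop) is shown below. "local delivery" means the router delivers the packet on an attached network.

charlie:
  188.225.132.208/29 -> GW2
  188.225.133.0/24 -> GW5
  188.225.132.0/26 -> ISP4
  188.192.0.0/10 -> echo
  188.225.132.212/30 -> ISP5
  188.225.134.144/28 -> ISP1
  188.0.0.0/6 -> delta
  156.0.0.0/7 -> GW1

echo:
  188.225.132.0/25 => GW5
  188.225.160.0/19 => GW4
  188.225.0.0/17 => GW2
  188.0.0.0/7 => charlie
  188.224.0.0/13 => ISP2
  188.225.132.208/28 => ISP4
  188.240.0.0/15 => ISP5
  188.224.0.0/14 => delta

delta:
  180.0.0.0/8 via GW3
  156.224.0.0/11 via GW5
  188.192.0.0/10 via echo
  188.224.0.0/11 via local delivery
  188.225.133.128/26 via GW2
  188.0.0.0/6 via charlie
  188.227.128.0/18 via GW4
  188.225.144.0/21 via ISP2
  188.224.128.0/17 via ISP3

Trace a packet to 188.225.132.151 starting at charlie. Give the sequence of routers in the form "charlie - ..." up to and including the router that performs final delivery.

charlie - echo - delta

At charlie: longest match for 188.225.132.151 is 188.192.0.0/10 -> echo
At echo: longest match for 188.225.132.151 is 188.224.0.0/14 -> delta
At delta: longest match for 188.225.132.151 is 188.224.0.0/11 -> local delivery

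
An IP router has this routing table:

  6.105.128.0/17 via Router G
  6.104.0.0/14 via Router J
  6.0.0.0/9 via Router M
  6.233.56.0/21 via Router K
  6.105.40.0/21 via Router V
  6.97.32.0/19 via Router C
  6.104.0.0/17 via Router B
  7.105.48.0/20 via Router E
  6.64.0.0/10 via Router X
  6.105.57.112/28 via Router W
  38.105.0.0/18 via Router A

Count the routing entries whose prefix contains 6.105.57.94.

Prefixes containing 6.105.57.94:
  6.0.0.0/9 (6.0.0.0 - 6.127.255.255)
  6.64.0.0/10 (6.64.0.0 - 6.127.255.255)
  6.104.0.0/14 (6.104.0.0 - 6.107.255.255)
Total matching entries: 3.

3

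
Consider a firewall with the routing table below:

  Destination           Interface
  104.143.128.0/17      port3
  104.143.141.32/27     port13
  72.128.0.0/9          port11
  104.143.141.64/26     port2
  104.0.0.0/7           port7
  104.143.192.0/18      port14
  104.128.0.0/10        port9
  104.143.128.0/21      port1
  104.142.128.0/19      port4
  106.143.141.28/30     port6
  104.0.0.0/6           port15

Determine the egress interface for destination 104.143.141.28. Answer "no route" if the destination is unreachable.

port3

Routes whose prefix contains 104.143.141.28:
  104.0.0.0/6 (104.0.0.0 - 107.255.255.255) -> port15
  104.0.0.0/7 (104.0.0.0 - 105.255.255.255) -> port7
  104.128.0.0/10 (104.128.0.0 - 104.191.255.255) -> port9
  104.143.128.0/17 (104.143.128.0 - 104.143.255.255) -> port3
More-specific entries that do NOT match:
  106.143.141.28/30 (106.143.141.28 - 106.143.141.31) does not contain 104.143.141.28
  104.143.141.32/27 (104.143.141.32 - 104.143.141.63) does not contain 104.143.141.28
  104.143.141.64/26 (104.143.141.64 - 104.143.141.127) does not contain 104.143.141.28
  104.143.128.0/21 (104.143.128.0 - 104.143.135.255) does not contain 104.143.141.28
  104.142.128.0/19 (104.142.128.0 - 104.142.159.255) does not contain 104.143.141.28
  104.143.192.0/18 (104.143.192.0 - 104.143.255.255) does not contain 104.143.141.28
Longest matching prefix is /17 -> interface port3.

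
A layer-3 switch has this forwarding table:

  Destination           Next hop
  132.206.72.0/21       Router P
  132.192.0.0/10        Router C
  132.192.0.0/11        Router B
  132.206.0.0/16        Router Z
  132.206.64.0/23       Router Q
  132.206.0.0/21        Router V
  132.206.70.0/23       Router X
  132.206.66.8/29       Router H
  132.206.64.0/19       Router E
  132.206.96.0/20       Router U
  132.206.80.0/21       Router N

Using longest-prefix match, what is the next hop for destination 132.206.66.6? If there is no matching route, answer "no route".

Routes whose prefix contains 132.206.66.6:
  132.192.0.0/10 (132.192.0.0 - 132.255.255.255) -> Router C
  132.192.0.0/11 (132.192.0.0 - 132.223.255.255) -> Router B
  132.206.0.0/16 (132.206.0.0 - 132.206.255.255) -> Router Z
  132.206.64.0/19 (132.206.64.0 - 132.206.95.255) -> Router E
More-specific entries that do NOT match:
  132.206.66.8/29 (132.206.66.8 - 132.206.66.15) does not contain 132.206.66.6
  132.206.64.0/23 (132.206.64.0 - 132.206.65.255) does not contain 132.206.66.6
  132.206.70.0/23 (132.206.70.0 - 132.206.71.255) does not contain 132.206.66.6
  132.206.72.0/21 (132.206.72.0 - 132.206.79.255) does not contain 132.206.66.6
  132.206.0.0/21 (132.206.0.0 - 132.206.7.255) does not contain 132.206.66.6
  132.206.80.0/21 (132.206.80.0 - 132.206.87.255) does not contain 132.206.66.6
  132.206.96.0/20 (132.206.96.0 - 132.206.111.255) does not contain 132.206.66.6
Longest matching prefix is /19 -> next hop Router E.

Router E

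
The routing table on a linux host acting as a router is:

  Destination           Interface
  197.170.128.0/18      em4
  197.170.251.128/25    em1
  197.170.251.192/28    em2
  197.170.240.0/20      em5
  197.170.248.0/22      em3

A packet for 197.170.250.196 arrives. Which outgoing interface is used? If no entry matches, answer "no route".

Routes whose prefix contains 197.170.250.196:
  197.170.240.0/20 (197.170.240.0 - 197.170.255.255) -> em5
  197.170.248.0/22 (197.170.248.0 - 197.170.251.255) -> em3
More-specific entries that do NOT match:
  197.170.251.192/28 (197.170.251.192 - 197.170.251.207) does not contain 197.170.250.196
  197.170.251.128/25 (197.170.251.128 - 197.170.251.255) does not contain 197.170.250.196
Longest matching prefix is /22 -> interface em3.

em3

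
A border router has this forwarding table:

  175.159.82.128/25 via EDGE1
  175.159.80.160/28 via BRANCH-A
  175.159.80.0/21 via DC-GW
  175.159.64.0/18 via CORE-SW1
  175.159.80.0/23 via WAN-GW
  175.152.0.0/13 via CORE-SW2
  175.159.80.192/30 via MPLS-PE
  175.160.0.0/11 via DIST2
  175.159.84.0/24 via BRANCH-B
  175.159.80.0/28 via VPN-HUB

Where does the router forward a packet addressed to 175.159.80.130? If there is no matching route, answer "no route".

WAN-GW

Routes whose prefix contains 175.159.80.130:
  175.152.0.0/13 (175.152.0.0 - 175.159.255.255) -> CORE-SW2
  175.159.64.0/18 (175.159.64.0 - 175.159.127.255) -> CORE-SW1
  175.159.80.0/21 (175.159.80.0 - 175.159.87.255) -> DC-GW
  175.159.80.0/23 (175.159.80.0 - 175.159.81.255) -> WAN-GW
More-specific entries that do NOT match:
  175.159.80.192/30 (175.159.80.192 - 175.159.80.195) does not contain 175.159.80.130
  175.159.80.160/28 (175.159.80.160 - 175.159.80.175) does not contain 175.159.80.130
  175.159.80.0/28 (175.159.80.0 - 175.159.80.15) does not contain 175.159.80.130
  175.159.82.128/25 (175.159.82.128 - 175.159.82.255) does not contain 175.159.80.130
  175.159.84.0/24 (175.159.84.0 - 175.159.84.255) does not contain 175.159.80.130
Longest matching prefix is /23 -> next hop WAN-GW.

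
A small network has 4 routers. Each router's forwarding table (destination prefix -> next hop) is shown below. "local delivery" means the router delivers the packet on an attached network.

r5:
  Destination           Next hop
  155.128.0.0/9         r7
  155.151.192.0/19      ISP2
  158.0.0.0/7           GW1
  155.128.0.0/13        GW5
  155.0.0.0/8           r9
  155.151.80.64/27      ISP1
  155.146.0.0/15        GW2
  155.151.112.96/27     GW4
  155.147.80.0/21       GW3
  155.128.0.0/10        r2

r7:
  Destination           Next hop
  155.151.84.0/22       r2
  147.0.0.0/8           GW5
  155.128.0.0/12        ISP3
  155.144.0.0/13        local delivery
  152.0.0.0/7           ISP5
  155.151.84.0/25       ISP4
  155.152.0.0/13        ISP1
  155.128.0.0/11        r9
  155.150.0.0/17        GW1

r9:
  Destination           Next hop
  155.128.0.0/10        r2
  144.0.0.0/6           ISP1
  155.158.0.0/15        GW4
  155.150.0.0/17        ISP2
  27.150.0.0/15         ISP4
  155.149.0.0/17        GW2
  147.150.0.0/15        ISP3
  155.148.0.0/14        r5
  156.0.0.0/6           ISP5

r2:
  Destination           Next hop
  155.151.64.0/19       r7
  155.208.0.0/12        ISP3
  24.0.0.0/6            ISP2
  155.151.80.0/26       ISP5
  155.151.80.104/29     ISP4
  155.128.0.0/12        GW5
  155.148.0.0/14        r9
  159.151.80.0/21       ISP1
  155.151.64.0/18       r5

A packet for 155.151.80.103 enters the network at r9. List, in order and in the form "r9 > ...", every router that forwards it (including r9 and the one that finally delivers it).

At r9: longest match for 155.151.80.103 is 155.148.0.0/14 -> r5
At r5: longest match for 155.151.80.103 is 155.128.0.0/10 -> r2
At r2: longest match for 155.151.80.103 is 155.151.64.0/19 -> r7
At r7: longest match for 155.151.80.103 is 155.144.0.0/13 -> local delivery

r9 > r5 > r2 > r7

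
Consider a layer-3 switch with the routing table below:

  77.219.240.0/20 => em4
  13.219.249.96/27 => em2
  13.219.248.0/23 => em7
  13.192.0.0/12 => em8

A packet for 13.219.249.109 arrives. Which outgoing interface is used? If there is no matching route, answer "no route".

em2

Routes whose prefix contains 13.219.249.109:
  13.219.248.0/23 (13.219.248.0 - 13.219.249.255) -> em7
  13.219.249.96/27 (13.219.249.96 - 13.219.249.127) -> em2
Longest matching prefix is /27 -> interface em2.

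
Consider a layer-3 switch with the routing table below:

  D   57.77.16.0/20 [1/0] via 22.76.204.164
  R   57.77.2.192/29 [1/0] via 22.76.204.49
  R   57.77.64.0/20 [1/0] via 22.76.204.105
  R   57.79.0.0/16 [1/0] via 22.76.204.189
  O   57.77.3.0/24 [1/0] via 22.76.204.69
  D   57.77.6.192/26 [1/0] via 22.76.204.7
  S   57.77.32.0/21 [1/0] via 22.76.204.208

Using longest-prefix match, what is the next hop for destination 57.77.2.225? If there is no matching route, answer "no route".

No entry's prefix contains 57.77.2.225; there is no default route.

no route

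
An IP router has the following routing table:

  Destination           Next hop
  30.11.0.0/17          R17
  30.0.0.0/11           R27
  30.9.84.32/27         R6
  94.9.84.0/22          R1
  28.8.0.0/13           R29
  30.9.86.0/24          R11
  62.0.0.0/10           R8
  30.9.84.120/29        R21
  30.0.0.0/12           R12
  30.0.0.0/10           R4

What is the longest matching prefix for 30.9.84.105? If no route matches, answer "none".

Entries matching 30.9.84.105:
  30.0.0.0/10 (30.0.0.0 - 30.63.255.255)
  30.0.0.0/11 (30.0.0.0 - 30.31.255.255)
  30.0.0.0/12 (30.0.0.0 - 30.15.255.255)
Most specific is 30.0.0.0/12.

30.0.0.0/12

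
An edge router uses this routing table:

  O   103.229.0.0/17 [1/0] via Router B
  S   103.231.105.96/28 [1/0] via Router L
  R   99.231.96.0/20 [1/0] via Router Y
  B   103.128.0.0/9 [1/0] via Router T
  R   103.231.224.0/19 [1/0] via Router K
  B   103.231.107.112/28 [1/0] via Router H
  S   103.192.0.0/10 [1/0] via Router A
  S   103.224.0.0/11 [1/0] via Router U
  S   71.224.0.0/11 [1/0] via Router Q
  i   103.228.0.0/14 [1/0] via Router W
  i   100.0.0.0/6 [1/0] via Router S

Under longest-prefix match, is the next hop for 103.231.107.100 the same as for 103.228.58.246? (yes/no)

103.231.107.100: longest match 103.228.0.0/14 -> Router W
103.228.58.246: longest match 103.228.0.0/14 -> Router W

yes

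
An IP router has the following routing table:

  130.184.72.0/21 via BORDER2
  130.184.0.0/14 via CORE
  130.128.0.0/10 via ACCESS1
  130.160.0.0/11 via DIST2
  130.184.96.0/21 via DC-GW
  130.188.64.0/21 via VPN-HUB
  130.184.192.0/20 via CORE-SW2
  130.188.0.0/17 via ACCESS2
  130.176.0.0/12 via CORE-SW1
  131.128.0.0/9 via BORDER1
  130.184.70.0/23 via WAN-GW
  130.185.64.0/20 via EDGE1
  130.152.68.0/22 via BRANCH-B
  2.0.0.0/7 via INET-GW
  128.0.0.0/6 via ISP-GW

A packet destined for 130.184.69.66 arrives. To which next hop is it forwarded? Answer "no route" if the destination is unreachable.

Routes whose prefix contains 130.184.69.66:
  128.0.0.0/6 (128.0.0.0 - 131.255.255.255) -> ISP-GW
  130.128.0.0/10 (130.128.0.0 - 130.191.255.255) -> ACCESS1
  130.160.0.0/11 (130.160.0.0 - 130.191.255.255) -> DIST2
  130.176.0.0/12 (130.176.0.0 - 130.191.255.255) -> CORE-SW1
  130.184.0.0/14 (130.184.0.0 - 130.187.255.255) -> CORE
More-specific entries that do NOT match:
  130.184.70.0/23 (130.184.70.0 - 130.184.71.255) does not contain 130.184.69.66
  130.152.68.0/22 (130.152.68.0 - 130.152.71.255) does not contain 130.184.69.66
  130.184.72.0/21 (130.184.72.0 - 130.184.79.255) does not contain 130.184.69.66
  130.184.96.0/21 (130.184.96.0 - 130.184.103.255) does not contain 130.184.69.66
  130.188.64.0/21 (130.188.64.0 - 130.188.71.255) does not contain 130.184.69.66
  130.184.192.0/20 (130.184.192.0 - 130.184.207.255) does not contain 130.184.69.66
  130.185.64.0/20 (130.185.64.0 - 130.185.79.255) does not contain 130.184.69.66
  130.188.0.0/17 (130.188.0.0 - 130.188.127.255) does not contain 130.184.69.66
Longest matching prefix is /14 -> next hop CORE.

CORE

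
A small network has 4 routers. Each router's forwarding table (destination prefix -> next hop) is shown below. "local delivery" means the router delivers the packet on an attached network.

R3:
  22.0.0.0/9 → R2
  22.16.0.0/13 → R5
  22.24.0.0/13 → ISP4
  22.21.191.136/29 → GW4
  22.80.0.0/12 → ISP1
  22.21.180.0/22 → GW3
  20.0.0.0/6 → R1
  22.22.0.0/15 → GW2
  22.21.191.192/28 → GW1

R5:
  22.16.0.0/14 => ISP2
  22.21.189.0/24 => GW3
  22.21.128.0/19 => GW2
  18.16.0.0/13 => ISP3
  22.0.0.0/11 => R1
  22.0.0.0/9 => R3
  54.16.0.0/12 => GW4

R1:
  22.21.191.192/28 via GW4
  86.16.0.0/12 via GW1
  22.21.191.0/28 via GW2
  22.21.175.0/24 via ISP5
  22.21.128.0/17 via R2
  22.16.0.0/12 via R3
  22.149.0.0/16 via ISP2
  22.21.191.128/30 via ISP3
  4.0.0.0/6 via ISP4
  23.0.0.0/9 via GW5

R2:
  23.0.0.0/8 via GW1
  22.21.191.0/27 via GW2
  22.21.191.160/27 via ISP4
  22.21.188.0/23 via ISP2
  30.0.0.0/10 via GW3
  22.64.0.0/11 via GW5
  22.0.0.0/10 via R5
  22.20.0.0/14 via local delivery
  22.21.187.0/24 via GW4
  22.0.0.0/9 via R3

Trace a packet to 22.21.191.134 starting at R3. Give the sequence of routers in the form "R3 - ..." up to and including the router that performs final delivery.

At R3: longest match for 22.21.191.134 is 22.16.0.0/13 -> R5
At R5: longest match for 22.21.191.134 is 22.0.0.0/11 -> R1
At R1: longest match for 22.21.191.134 is 22.21.128.0/17 -> R2
At R2: longest match for 22.21.191.134 is 22.20.0.0/14 -> local delivery

R3 - R5 - R1 - R2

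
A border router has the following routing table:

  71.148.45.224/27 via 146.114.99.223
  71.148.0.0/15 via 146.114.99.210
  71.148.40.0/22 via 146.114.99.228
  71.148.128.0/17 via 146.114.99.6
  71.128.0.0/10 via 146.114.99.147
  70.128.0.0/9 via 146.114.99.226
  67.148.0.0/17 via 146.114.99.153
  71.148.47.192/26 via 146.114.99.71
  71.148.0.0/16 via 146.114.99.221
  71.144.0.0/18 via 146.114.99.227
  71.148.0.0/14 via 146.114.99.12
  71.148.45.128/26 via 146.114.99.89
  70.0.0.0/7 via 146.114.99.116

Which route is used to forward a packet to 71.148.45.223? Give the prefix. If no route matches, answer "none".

Entries matching 71.148.45.223:
  70.0.0.0/7 (70.0.0.0 - 71.255.255.255)
  71.128.0.0/10 (71.128.0.0 - 71.191.255.255)
  71.148.0.0/14 (71.148.0.0 - 71.151.255.255)
  71.148.0.0/15 (71.148.0.0 - 71.149.255.255)
  71.148.0.0/16 (71.148.0.0 - 71.148.255.255)
Most specific is 71.148.0.0/16.

71.148.0.0/16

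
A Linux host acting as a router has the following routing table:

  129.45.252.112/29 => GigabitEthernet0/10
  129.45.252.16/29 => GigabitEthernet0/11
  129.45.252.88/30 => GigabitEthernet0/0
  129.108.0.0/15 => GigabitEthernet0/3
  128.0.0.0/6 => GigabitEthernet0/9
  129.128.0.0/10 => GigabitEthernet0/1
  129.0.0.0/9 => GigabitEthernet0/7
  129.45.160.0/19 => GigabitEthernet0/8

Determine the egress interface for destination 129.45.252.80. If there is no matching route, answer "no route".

GigabitEthernet0/7

Routes whose prefix contains 129.45.252.80:
  128.0.0.0/6 (128.0.0.0 - 131.255.255.255) -> GigabitEthernet0/9
  129.0.0.0/9 (129.0.0.0 - 129.127.255.255) -> GigabitEthernet0/7
More-specific entries that do NOT match:
  129.45.252.88/30 (129.45.252.88 - 129.45.252.91) does not contain 129.45.252.80
  129.45.252.112/29 (129.45.252.112 - 129.45.252.119) does not contain 129.45.252.80
  129.45.252.16/29 (129.45.252.16 - 129.45.252.23) does not contain 129.45.252.80
  129.45.160.0/19 (129.45.160.0 - 129.45.191.255) does not contain 129.45.252.80
  129.108.0.0/15 (129.108.0.0 - 129.109.255.255) does not contain 129.45.252.80
  129.128.0.0/10 (129.128.0.0 - 129.191.255.255) does not contain 129.45.252.80
Longest matching prefix is /9 -> interface GigabitEthernet0/7.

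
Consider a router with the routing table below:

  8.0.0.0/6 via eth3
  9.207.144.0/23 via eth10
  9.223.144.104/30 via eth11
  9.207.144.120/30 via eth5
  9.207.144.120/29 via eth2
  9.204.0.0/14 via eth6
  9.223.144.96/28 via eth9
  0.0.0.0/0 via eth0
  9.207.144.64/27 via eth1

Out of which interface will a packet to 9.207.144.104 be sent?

eth10

Routes whose prefix contains 9.207.144.104:
  0.0.0.0/0 (default, matches everything) -> eth0
  8.0.0.0/6 (8.0.0.0 - 11.255.255.255) -> eth3
  9.204.0.0/14 (9.204.0.0 - 9.207.255.255) -> eth6
  9.207.144.0/23 (9.207.144.0 - 9.207.145.255) -> eth10
More-specific entries that do NOT match:
  9.223.144.104/30 (9.223.144.104 - 9.223.144.107) does not contain 9.207.144.104
  9.207.144.120/30 (9.207.144.120 - 9.207.144.123) does not contain 9.207.144.104
  9.207.144.120/29 (9.207.144.120 - 9.207.144.127) does not contain 9.207.144.104
  9.223.144.96/28 (9.223.144.96 - 9.223.144.111) does not contain 9.207.144.104
  9.207.144.64/27 (9.207.144.64 - 9.207.144.95) does not contain 9.207.144.104
Longest matching prefix is /23 -> interface eth10.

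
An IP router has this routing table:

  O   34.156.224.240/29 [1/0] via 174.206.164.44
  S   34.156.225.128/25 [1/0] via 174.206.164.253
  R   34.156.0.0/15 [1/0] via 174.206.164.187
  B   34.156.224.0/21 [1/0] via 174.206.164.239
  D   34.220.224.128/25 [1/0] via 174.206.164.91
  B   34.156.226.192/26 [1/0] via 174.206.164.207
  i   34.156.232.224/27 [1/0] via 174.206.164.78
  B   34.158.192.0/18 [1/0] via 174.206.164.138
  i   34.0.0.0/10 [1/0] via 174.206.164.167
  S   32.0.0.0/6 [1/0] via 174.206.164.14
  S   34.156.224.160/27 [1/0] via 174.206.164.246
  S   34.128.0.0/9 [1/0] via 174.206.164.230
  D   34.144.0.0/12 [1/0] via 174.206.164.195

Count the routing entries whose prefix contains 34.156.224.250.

Prefixes containing 34.156.224.250:
  32.0.0.0/6 (32.0.0.0 - 35.255.255.255)
  34.128.0.0/9 (34.128.0.0 - 34.255.255.255)
  34.144.0.0/12 (34.144.0.0 - 34.159.255.255)
  34.156.0.0/15 (34.156.0.0 - 34.157.255.255)
  34.156.224.0/21 (34.156.224.0 - 34.156.231.255)
Total matching entries: 5.

5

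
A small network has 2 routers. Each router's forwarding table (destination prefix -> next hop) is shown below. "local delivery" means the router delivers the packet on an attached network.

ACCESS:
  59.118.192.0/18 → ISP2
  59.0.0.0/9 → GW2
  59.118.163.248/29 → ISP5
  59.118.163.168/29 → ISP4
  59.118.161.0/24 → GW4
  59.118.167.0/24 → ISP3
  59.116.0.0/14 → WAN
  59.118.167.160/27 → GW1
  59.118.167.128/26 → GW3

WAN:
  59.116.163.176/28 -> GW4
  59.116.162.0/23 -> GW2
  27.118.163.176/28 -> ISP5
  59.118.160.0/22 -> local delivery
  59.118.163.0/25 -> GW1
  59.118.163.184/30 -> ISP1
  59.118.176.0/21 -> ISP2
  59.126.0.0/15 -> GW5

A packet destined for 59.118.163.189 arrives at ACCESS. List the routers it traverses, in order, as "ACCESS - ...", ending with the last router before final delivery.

At ACCESS: longest match for 59.118.163.189 is 59.116.0.0/14 -> WAN
At WAN: longest match for 59.118.163.189 is 59.118.160.0/22 -> local delivery

ACCESS - WAN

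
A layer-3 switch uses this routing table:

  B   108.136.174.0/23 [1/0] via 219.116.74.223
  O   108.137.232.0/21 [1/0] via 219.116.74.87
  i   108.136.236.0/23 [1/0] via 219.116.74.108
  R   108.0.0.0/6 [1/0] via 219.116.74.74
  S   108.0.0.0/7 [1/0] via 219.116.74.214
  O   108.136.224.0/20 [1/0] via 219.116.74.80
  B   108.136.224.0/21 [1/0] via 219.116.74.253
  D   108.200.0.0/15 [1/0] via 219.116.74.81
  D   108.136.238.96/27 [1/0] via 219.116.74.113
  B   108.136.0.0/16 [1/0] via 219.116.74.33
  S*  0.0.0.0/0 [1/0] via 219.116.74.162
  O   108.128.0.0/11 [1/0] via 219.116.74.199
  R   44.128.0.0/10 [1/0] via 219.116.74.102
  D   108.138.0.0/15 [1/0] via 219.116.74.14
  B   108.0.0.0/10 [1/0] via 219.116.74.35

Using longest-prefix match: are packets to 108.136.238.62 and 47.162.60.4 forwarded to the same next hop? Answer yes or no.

no

108.136.238.62: longest match 108.136.224.0/20 -> 219.116.74.80
47.162.60.4: longest match 0.0.0.0/0 -> 219.116.74.162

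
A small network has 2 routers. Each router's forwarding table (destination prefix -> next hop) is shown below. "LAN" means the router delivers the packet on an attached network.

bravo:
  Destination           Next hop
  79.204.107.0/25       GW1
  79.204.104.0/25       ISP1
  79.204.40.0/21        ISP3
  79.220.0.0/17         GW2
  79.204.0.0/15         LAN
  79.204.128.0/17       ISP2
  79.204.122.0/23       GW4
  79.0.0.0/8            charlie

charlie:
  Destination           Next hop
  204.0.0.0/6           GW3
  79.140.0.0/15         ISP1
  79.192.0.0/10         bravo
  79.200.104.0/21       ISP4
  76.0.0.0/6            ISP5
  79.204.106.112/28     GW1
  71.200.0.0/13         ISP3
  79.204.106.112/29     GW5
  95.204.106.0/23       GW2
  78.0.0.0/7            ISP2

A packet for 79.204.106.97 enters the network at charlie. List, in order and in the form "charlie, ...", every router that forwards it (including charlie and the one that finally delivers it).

At charlie: longest match for 79.204.106.97 is 79.192.0.0/10 -> bravo
At bravo: longest match for 79.204.106.97 is 79.204.0.0/15 -> LAN

charlie, bravo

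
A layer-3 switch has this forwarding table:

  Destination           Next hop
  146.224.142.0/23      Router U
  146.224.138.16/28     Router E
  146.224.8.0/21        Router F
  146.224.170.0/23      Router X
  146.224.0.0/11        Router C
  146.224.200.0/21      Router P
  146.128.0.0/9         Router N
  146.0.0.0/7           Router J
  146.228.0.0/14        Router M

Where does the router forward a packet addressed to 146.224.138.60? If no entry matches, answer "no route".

Router C

Routes whose prefix contains 146.224.138.60:
  146.0.0.0/7 (146.0.0.0 - 147.255.255.255) -> Router J
  146.128.0.0/9 (146.128.0.0 - 146.255.255.255) -> Router N
  146.224.0.0/11 (146.224.0.0 - 146.255.255.255) -> Router C
More-specific entries that do NOT match:
  146.224.138.16/28 (146.224.138.16 - 146.224.138.31) does not contain 146.224.138.60
  146.224.142.0/23 (146.224.142.0 - 146.224.143.255) does not contain 146.224.138.60
  146.224.170.0/23 (146.224.170.0 - 146.224.171.255) does not contain 146.224.138.60
  146.224.8.0/21 (146.224.8.0 - 146.224.15.255) does not contain 146.224.138.60
  146.224.200.0/21 (146.224.200.0 - 146.224.207.255) does not contain 146.224.138.60
  146.228.0.0/14 (146.228.0.0 - 146.231.255.255) does not contain 146.224.138.60
Longest matching prefix is /11 -> next hop Router C.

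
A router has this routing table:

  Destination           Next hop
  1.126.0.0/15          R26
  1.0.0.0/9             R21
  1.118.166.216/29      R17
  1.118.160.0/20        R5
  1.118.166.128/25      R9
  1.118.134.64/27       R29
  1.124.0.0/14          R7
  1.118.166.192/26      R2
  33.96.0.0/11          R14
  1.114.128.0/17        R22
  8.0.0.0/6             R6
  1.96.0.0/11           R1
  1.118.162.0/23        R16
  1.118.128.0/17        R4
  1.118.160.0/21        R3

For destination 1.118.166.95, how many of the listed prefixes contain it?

Prefixes containing 1.118.166.95:
  1.0.0.0/9 (1.0.0.0 - 1.127.255.255)
  1.96.0.0/11 (1.96.0.0 - 1.127.255.255)
  1.118.128.0/17 (1.118.128.0 - 1.118.255.255)
  1.118.160.0/20 (1.118.160.0 - 1.118.175.255)
  1.118.160.0/21 (1.118.160.0 - 1.118.167.255)
Total matching entries: 5.

5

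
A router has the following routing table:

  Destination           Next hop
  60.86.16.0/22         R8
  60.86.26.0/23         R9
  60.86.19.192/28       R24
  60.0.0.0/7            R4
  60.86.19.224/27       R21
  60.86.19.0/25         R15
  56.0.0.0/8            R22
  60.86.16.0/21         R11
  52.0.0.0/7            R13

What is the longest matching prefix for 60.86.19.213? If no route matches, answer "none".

Entries matching 60.86.19.213:
  60.0.0.0/7 (60.0.0.0 - 61.255.255.255)
  60.86.16.0/21 (60.86.16.0 - 60.86.23.255)
  60.86.16.0/22 (60.86.16.0 - 60.86.19.255)
Most specific is 60.86.16.0/22.

60.86.16.0/22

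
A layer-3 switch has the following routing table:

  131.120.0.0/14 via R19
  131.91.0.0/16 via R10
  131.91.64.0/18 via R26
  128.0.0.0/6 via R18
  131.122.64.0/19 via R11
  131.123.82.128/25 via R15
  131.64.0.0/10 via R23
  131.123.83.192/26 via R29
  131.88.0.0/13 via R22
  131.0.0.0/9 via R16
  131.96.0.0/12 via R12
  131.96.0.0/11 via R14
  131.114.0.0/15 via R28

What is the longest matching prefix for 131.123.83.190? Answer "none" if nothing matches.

Entries matching 131.123.83.190:
  128.0.0.0/6 (128.0.0.0 - 131.255.255.255)
  131.0.0.0/9 (131.0.0.0 - 131.127.255.255)
  131.64.0.0/10 (131.64.0.0 - 131.127.255.255)
  131.96.0.0/11 (131.96.0.0 - 131.127.255.255)
  131.120.0.0/14 (131.120.0.0 - 131.123.255.255)
Most specific is 131.120.0.0/14.

131.120.0.0/14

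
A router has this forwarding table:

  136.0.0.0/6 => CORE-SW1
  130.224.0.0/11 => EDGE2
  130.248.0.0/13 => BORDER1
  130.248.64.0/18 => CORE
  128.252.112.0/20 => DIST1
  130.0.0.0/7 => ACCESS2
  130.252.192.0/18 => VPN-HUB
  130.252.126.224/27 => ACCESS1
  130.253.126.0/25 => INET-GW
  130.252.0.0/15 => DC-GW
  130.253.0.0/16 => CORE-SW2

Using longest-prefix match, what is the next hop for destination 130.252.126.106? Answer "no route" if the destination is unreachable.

DC-GW

Routes whose prefix contains 130.252.126.106:
  130.0.0.0/7 (130.0.0.0 - 131.255.255.255) -> ACCESS2
  130.224.0.0/11 (130.224.0.0 - 130.255.255.255) -> EDGE2
  130.248.0.0/13 (130.248.0.0 - 130.255.255.255) -> BORDER1
  130.252.0.0/15 (130.252.0.0 - 130.253.255.255) -> DC-GW
More-specific entries that do NOT match:
  130.252.126.224/27 (130.252.126.224 - 130.252.126.255) does not contain 130.252.126.106
  130.253.126.0/25 (130.253.126.0 - 130.253.126.127) does not contain 130.252.126.106
  128.252.112.0/20 (128.252.112.0 - 128.252.127.255) does not contain 130.252.126.106
  130.248.64.0/18 (130.248.64.0 - 130.248.127.255) does not contain 130.252.126.106
  130.252.192.0/18 (130.252.192.0 - 130.252.255.255) does not contain 130.252.126.106
  130.253.0.0/16 (130.253.0.0 - 130.253.255.255) does not contain 130.252.126.106
Longest matching prefix is /15 -> next hop DC-GW.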